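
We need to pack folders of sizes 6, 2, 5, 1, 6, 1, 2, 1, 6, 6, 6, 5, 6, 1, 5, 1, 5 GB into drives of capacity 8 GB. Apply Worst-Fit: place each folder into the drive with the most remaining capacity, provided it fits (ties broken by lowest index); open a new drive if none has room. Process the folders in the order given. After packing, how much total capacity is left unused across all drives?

Put 6 GB in drive 1; 2 GB remain.
Put 2 GB in drive 1; 0 GB remain.
Put 5 GB in drive 2; 3 GB remain.
Put 1 GB in drive 2; 2 GB remain.
Put 6 GB in drive 3; 2 GB remain.
Put 1 GB in drive 2; 1 GB remain.
Put 2 GB in drive 3; 0 GB remain.
Put 1 GB in drive 2; 0 GB remain.
Put 6 GB in drive 4; 2 GB remain.
Put 6 GB in drive 5; 2 GB remain.
Put 6 GB in drive 6; 2 GB remain.
Put 5 GB in drive 7; 3 GB remain.
Put 6 GB in drive 8; 2 GB remain.
Put 1 GB in drive 7; 2 GB remain.
Put 5 GB in drive 9; 3 GB remain.
Put 1 GB in drive 9; 2 GB remain.
Put 5 GB in drive 10; 3 GB remain.
10 drives × 8 GB = 80 GB; used 65 GB; unused 15 GB.

15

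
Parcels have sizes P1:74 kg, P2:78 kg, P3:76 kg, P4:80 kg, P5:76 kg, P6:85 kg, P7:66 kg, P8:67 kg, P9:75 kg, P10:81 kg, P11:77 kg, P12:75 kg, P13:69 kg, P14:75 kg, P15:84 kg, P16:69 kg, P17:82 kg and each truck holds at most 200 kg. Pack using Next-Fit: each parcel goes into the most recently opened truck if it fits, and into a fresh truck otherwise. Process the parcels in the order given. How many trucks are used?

9

P1 (74 kg) → truck 1 (remaining 126 kg)
P2 (78 kg) → truck 1 (remaining 48 kg)
P3 (76 kg) → truck 2 (remaining 124 kg)
P4 (80 kg) → truck 2 (remaining 44 kg)
P5 (76 kg) → truck 3 (remaining 124 kg)
P6 (85 kg) → truck 3 (remaining 39 kg)
P7 (66 kg) → truck 4 (remaining 134 kg)
P8 (67 kg) → truck 4 (remaining 67 kg)
P9 (75 kg) → truck 5 (remaining 125 kg)
P10 (81 kg) → truck 5 (remaining 44 kg)
P11 (77 kg) → truck 6 (remaining 123 kg)
P12 (75 kg) → truck 6 (remaining 48 kg)
P13 (69 kg) → truck 7 (remaining 131 kg)
P14 (75 kg) → truck 7 (remaining 56 kg)
P15 (84 kg) → truck 8 (remaining 116 kg)
P16 (69 kg) → truck 8 (remaining 47 kg)
P17 (82 kg) → truck 9 (remaining 118 kg)
Final trucks: [74,78] [76,80] [76,85] [66,67] [75,81] [77,75] [69,75] [84,69] [82].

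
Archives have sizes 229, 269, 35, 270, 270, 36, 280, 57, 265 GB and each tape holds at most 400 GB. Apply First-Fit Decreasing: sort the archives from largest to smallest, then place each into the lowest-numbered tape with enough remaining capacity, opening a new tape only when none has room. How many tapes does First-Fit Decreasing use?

6 tapes

Sorted descending: 280, 270, 270, 269, 265, 229, 57, 36, 35.
tape 1: place 280 GB, 120 GB left
tape 2: place 270 GB, 130 GB left
tape 3: place 270 GB, 130 GB left
tape 4: place 269 GB, 131 GB left
tape 5: place 265 GB, 135 GB left
tape 6: place 229 GB, 171 GB left
tape 1: place 57 GB, 63 GB left
tape 1: place 36 GB, 27 GB left
tape 2: place 35 GB, 95 GB left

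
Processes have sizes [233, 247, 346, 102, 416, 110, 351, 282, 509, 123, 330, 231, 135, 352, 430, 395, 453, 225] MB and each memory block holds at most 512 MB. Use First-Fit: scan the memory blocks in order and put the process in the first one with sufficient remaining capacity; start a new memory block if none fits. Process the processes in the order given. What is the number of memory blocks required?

12

Put 233 MB in memory block 1; 279 MB remain.
Put 247 MB in memory block 1; 32 MB remain.
Put 346 MB in memory block 2; 166 MB remain.
Put 102 MB in memory block 2; 64 MB remain.
Put 416 MB in memory block 3; 96 MB remain.
Put 110 MB in memory block 4; 402 MB remain.
Put 351 MB in memory block 4; 51 MB remain.
Put 282 MB in memory block 5; 230 MB remain.
Put 509 MB in memory block 6; 3 MB remain.
Put 123 MB in memory block 5; 107 MB remain.
Put 330 MB in memory block 7; 182 MB remain.
Put 231 MB in memory block 8; 281 MB remain.
Put 135 MB in memory block 7; 47 MB remain.
Put 352 MB in memory block 9; 160 MB remain.
Put 430 MB in memory block 10; 82 MB remain.
Put 395 MB in memory block 11; 117 MB remain.
Put 453 MB in memory block 12; 59 MB remain.
Put 225 MB in memory block 8; 56 MB remain.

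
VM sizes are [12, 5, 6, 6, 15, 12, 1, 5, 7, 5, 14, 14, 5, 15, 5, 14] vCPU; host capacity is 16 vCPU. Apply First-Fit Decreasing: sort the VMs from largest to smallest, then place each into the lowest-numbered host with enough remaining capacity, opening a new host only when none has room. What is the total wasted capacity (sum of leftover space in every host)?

19

Sorted descending: 15, 15, 14, 14, 14, 12, 12, 7, 6, 6, 5, 5, 5, 5, 5, 1.
Put 15 vCPU in host 1; 1 vCPU remain.
Put 15 vCPU in host 2; 1 vCPU remain.
Put 14 vCPU in host 3; 2 vCPU remain.
Put 14 vCPU in host 4; 2 vCPU remain.
Put 14 vCPU in host 5; 2 vCPU remain.
Put 12 vCPU in host 6; 4 vCPU remain.
Put 12 vCPU in host 7; 4 vCPU remain.
Put 7 vCPU in host 8; 9 vCPU remain.
Put 6 vCPU in host 8; 3 vCPU remain.
Put 6 vCPU in host 9; 10 vCPU remain.
Put 5 vCPU in host 9; 5 vCPU remain.
Put 5 vCPU in host 9; 0 vCPU remain.
Put 5 vCPU in host 10; 11 vCPU remain.
Put 5 vCPU in host 10; 6 vCPU remain.
Put 5 vCPU in host 10; 1 vCPU remain.
Put 1 vCPU in host 1; 0 vCPU remain.
10 hosts × 16 vCPU = 160 vCPU; used 141 vCPU; unused 19 vCPU.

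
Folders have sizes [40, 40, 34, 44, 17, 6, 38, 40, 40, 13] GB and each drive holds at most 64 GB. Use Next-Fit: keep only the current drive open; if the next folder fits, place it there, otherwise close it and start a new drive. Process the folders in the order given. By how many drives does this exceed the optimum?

0

Next-Fit: [40] [40] [34] [44,17] [6,38] [40] [40,13] → 7 drives.
7 folders exceed 32 GB (half the capacity), and no two of those can share a drive, so at least 7 drives are needed.
So 7 is already optimal.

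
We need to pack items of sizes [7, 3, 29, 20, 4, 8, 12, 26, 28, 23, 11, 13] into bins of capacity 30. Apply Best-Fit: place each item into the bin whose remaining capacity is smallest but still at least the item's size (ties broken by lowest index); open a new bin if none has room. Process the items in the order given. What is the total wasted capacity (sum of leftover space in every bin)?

Put 7 in bin 1; 23 remain.
Put 3 in bin 1; 20 remain.
Put 29 in bin 2; 1 remain.
Put 20 in bin 1; 0 remain.
Put 4 in bin 3; 26 remain.
Put 8 in bin 3; 18 remain.
Put 12 in bin 3; 6 remain.
Put 26 in bin 4; 4 remain.
Put 28 in bin 5; 2 remain.
Put 23 in bin 6; 7 remain.
Put 11 in bin 7; 19 remain.
Put 13 in bin 7; 6 remain.
7 bins × 30 = 210; used 184; unused 26.

26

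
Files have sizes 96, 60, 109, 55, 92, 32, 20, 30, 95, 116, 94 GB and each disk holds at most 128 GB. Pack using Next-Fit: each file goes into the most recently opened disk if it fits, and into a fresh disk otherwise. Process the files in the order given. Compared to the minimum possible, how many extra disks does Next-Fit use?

2

Next-Fit: [96] [60] [109] [55] [92,32] [20,30] [95] [116] [94] → 9 disks.
Total size 799 GB; any packing needs at least ⌈799/128⌉ = 7 disks.
An optimal packing achieves that bound: [116] [109] [96,32] [95,30] [94,20] [92] [60,55] → 7 disks.
Excess: 9 − 7 = 2.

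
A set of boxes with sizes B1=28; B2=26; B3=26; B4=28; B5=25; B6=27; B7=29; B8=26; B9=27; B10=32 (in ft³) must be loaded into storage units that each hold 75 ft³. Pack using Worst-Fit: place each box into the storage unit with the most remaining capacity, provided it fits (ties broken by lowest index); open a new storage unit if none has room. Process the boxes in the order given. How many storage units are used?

5

storage unit 1: place B1 (28 ft³), 47 ft³ left
storage unit 1: place B2 (26 ft³), 21 ft³ left
storage unit 2: place B3 (26 ft³), 49 ft³ left
storage unit 2: place B4 (28 ft³), 21 ft³ left
storage unit 3: place B5 (25 ft³), 50 ft³ left
storage unit 3: place B6 (27 ft³), 23 ft³ left
storage unit 4: place B7 (29 ft³), 46 ft³ left
storage unit 4: place B8 (26 ft³), 20 ft³ left
storage unit 5: place B9 (27 ft³), 48 ft³ left
storage unit 5: place B10 (32 ft³), 16 ft³ left
Final storage units: [28,26] [26,28] [25,27] [29,26] [27,32].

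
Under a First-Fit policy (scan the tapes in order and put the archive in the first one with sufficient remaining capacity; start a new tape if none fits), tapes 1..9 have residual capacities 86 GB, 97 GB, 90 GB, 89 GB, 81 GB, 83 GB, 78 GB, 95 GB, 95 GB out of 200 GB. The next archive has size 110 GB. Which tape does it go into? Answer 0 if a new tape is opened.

0

No tape has ≥ 110 GB free, so a new tape is opened.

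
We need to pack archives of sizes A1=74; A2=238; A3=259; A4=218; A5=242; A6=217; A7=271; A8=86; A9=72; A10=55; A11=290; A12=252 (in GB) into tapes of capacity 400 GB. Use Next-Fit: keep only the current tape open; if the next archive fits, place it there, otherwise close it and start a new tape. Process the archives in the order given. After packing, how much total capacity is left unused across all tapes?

Put A1 (74 GB) in tape 1; 326 GB remain.
Put A2 (238 GB) in tape 1; 88 GB remain.
Put A3 (259 GB) in tape 2; 141 GB remain.
Put A4 (218 GB) in tape 3; 182 GB remain.
Put A5 (242 GB) in tape 4; 158 GB remain.
Put A6 (217 GB) in tape 5; 183 GB remain.
Put A7 (271 GB) in tape 6; 129 GB remain.
Put A8 (86 GB) in tape 6; 43 GB remain.
Put A9 (72 GB) in tape 7; 328 GB remain.
Put A10 (55 GB) in tape 7; 273 GB remain.
Put A11 (290 GB) in tape 8; 110 GB remain.
Put A12 (252 GB) in tape 9; 148 GB remain.
9 tapes × 400 GB = 3600 GB; used 2274 GB; unused 1326 GB.

1326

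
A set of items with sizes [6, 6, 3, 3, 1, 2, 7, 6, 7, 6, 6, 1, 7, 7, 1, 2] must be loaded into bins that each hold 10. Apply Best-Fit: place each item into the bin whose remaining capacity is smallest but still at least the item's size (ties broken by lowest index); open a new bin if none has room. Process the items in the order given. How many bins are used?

9 bins

Put 6 in bin 1; 4 remain.
Put 6 in bin 2; 4 remain.
Put 3 in bin 1; 1 remain.
Put 3 in bin 2; 1 remain.
Put 1 in bin 1; 0 remain.
Put 2 in bin 3; 8 remain.
Put 7 in bin 3; 1 remain.
Put 6 in bin 4; 4 remain.
Put 7 in bin 5; 3 remain.
Put 6 in bin 6; 4 remain.
Put 6 in bin 7; 4 remain.
Put 1 in bin 2; 0 remain.
Put 7 in bin 8; 3 remain.
Put 7 in bin 9; 3 remain.
Put 1 in bin 3; 0 remain.
Put 2 in bin 5; 1 remain.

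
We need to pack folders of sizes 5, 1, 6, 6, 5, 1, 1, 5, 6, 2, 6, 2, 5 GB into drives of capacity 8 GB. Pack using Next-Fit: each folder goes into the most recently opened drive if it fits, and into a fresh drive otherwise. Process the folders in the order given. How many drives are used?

5 GB → drive 1 (remaining 3 GB)
1 GB → drive 1 (remaining 2 GB)
6 GB → drive 2 (remaining 2 GB)
6 GB → drive 3 (remaining 2 GB)
5 GB → drive 4 (remaining 3 GB)
1 GB → drive 4 (remaining 2 GB)
1 GB → drive 4 (remaining 1 GB)
5 GB → drive 5 (remaining 3 GB)
6 GB → drive 6 (remaining 2 GB)
2 GB → drive 6 (remaining 0 GB)
6 GB → drive 7 (remaining 2 GB)
2 GB → drive 7 (remaining 0 GB)
5 GB → drive 8 (remaining 3 GB)
Final drives: [5,1] [6] [6] [5,1,1] [5] [6,2] [6,2] [5].

8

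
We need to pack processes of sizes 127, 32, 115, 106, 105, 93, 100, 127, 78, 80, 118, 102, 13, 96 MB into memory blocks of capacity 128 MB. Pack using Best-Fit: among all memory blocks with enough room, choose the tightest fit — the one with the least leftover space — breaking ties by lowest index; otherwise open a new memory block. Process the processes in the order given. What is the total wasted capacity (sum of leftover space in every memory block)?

memory block 1: place 127 MB, 1 MB left
memory block 2: place 32 MB, 96 MB left
memory block 3: place 115 MB, 13 MB left
memory block 4: place 106 MB, 22 MB left
memory block 5: place 105 MB, 23 MB left
memory block 2: place 93 MB, 3 MB left
memory block 6: place 100 MB, 28 MB left
memory block 7: place 127 MB, 1 MB left
memory block 8: place 78 MB, 50 MB left
memory block 9: place 80 MB, 48 MB left
memory block 10: place 118 MB, 10 MB left
memory block 11: place 102 MB, 26 MB left
memory block 3: place 13 MB, 0 MB left
memory block 12: place 96 MB, 32 MB left
12 memory blocks × 128 MB = 1536 MB; used 1292 MB; unused 244 MB.

244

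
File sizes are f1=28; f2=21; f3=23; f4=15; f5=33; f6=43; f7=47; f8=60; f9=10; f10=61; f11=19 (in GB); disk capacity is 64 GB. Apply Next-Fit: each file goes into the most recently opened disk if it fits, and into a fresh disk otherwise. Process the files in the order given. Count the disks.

9

disk 1: place f1 (28 GB), 36 GB left
disk 1: place f2 (21 GB), 15 GB left
disk 2: place f3 (23 GB), 41 GB left
disk 2: place f4 (15 GB), 26 GB left
disk 3: place f5 (33 GB), 31 GB left
disk 4: place f6 (43 GB), 21 GB left
disk 5: place f7 (47 GB), 17 GB left
disk 6: place f8 (60 GB), 4 GB left
disk 7: place f9 (10 GB), 54 GB left
disk 8: place f10 (61 GB), 3 GB left
disk 9: place f11 (19 GB), 45 GB left
Final disks: [28,21] [23,15] [33] [43] [47] [60] [10] [61] [19].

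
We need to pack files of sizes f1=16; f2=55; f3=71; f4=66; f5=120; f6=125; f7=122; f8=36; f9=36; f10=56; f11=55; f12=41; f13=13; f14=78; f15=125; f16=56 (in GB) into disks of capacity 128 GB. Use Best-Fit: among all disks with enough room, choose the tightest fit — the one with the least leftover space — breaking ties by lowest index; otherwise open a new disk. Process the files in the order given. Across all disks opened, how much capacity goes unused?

Put f1 (16 GB) in disk 1; 112 GB remain.
Put f2 (55 GB) in disk 1; 57 GB remain.
Put f3 (71 GB) in disk 2; 57 GB remain.
Put f4 (66 GB) in disk 3; 62 GB remain.
Put f5 (120 GB) in disk 4; 8 GB remain.
Put f6 (125 GB) in disk 5; 3 GB remain.
Put f7 (122 GB) in disk 6; 6 GB remain.
Put f8 (36 GB) in disk 1; 21 GB remain.
Put f9 (36 GB) in disk 2; 21 GB remain.
Put f10 (56 GB) in disk 3; 6 GB remain.
Put f11 (55 GB) in disk 7; 73 GB remain.
Put f12 (41 GB) in disk 7; 32 GB remain.
Put f13 (13 GB) in disk 1; 8 GB remain.
Put f14 (78 GB) in disk 8; 50 GB remain.
Put f15 (125 GB) in disk 9; 3 GB remain.
Put f16 (56 GB) in disk 10; 72 GB remain.
10 disks × 128 GB = 1280 GB; used 1071 GB; unused 209 GB.

209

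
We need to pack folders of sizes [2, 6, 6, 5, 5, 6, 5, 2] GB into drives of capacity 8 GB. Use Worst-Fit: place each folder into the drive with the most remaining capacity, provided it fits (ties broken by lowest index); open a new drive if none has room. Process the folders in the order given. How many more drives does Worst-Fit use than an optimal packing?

0

Worst-Fit: [2,6] [6] [5,2] [5] [6] [5] → 6 drives.
6 folders exceed 4 GB (half the capacity), and no two of those can share a drive, so at least 6 drives are needed.
So 6 is already optimal.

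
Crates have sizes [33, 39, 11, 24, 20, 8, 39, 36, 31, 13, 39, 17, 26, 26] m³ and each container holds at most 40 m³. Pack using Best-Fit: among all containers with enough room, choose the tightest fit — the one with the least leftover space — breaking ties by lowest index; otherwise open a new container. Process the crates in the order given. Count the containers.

Put 33 m³ in container 1; 7 m³ remain.
Put 39 m³ in container 2; 1 m³ remain.
Put 11 m³ in container 3; 29 m³ remain.
Put 24 m³ in container 3; 5 m³ remain.
Put 20 m³ in container 4; 20 m³ remain.
Put 8 m³ in container 4; 12 m³ remain.
Put 39 m³ in container 5; 1 m³ remain.
Put 36 m³ in container 6; 4 m³ remain.
Put 31 m³ in container 7; 9 m³ remain.
Put 13 m³ in container 8; 27 m³ remain.
Put 39 m³ in container 9; 1 m³ remain.
Put 17 m³ in container 8; 10 m³ remain.
Put 26 m³ in container 10; 14 m³ remain.
Put 26 m³ in container 11; 14 m³ remain.
Final containers: [33] [39] [11,24] [20,8] [39] [36] [31] [13,17] [39] [26] [26].

11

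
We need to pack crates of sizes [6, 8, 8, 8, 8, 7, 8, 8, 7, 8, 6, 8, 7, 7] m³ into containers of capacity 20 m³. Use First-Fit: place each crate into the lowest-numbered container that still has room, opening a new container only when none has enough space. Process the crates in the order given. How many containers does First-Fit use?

7

6 m³ → container 1 (remaining 14 m³)
8 m³ → container 1 (remaining 6 m³)
8 m³ → container 2 (remaining 12 m³)
8 m³ → container 2 (remaining 4 m³)
8 m³ → container 3 (remaining 12 m³)
7 m³ → container 3 (remaining 5 m³)
8 m³ → container 4 (remaining 12 m³)
8 m³ → container 4 (remaining 4 m³)
7 m³ → container 5 (remaining 13 m³)
8 m³ → container 5 (remaining 5 m³)
6 m³ → container 1 (remaining 0 m³)
8 m³ → container 6 (remaining 12 m³)
7 m³ → container 6 (remaining 5 m³)
7 m³ → container 7 (remaining 13 m³)
Final containers: [6,8,6] [8,8] [8,7] [8,8] [7,8] [8,7] [7].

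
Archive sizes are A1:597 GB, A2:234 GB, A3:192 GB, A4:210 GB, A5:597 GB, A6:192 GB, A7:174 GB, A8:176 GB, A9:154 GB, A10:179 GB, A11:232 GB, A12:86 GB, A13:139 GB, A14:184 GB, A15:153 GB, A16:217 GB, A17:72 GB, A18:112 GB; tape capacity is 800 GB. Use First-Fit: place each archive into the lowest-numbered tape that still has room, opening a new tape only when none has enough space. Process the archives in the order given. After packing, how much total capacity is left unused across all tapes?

900

tape 1: place A1 (597 GB), 203 GB left
tape 2: place A2 (234 GB), 566 GB left
tape 1: place A3 (192 GB), 11 GB left
tape 2: place A4 (210 GB), 356 GB left
tape 3: place A5 (597 GB), 203 GB left
tape 2: place A6 (192 GB), 164 GB left
tape 3: place A7 (174 GB), 29 GB left
tape 4: place A8 (176 GB), 624 GB left
tape 2: place A9 (154 GB), 10 GB left
tape 4: place A10 (179 GB), 445 GB left
tape 4: place A11 (232 GB), 213 GB left
tape 4: place A12 (86 GB), 127 GB left
tape 5: place A13 (139 GB), 661 GB left
tape 5: place A14 (184 GB), 477 GB left
tape 5: place A15 (153 GB), 324 GB left
tape 5: place A16 (217 GB), 107 GB left
tape 4: place A17 (72 GB), 55 GB left
tape 6: place A18 (112 GB), 688 GB left
6 tapes × 800 GB = 4800 GB; used 3900 GB; unused 900 GB.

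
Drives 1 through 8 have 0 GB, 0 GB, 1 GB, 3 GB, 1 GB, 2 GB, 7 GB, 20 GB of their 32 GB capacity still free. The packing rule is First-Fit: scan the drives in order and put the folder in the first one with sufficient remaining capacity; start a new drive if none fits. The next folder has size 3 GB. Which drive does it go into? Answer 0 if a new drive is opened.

4

Drives with room: drive 4 (3 GB), drive 7 (7 GB), drive 8 (20 GB).
The first with room is drive 4.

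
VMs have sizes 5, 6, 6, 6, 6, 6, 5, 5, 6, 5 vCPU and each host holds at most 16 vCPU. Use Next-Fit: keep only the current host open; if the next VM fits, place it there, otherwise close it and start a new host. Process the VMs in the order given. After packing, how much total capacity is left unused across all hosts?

24

Put 5 vCPU in host 1; 11 vCPU remain.
Put 6 vCPU in host 1; 5 vCPU remain.
Put 6 vCPU in host 2; 10 vCPU remain.
Put 6 vCPU in host 2; 4 vCPU remain.
Put 6 vCPU in host 3; 10 vCPU remain.
Put 6 vCPU in host 3; 4 vCPU remain.
Put 5 vCPU in host 4; 11 vCPU remain.
Put 5 vCPU in host 4; 6 vCPU remain.
Put 6 vCPU in host 4; 0 vCPU remain.
Put 5 vCPU in host 5; 11 vCPU remain.
5 hosts × 16 vCPU = 80 vCPU; used 56 vCPU; unused 24 vCPU.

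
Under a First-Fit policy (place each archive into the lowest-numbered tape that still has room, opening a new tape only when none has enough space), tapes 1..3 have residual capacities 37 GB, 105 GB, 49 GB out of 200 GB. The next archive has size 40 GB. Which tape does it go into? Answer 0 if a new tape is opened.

2

Tapes with room: tape 2 (105 GB), tape 3 (49 GB).
The first with room is tape 2.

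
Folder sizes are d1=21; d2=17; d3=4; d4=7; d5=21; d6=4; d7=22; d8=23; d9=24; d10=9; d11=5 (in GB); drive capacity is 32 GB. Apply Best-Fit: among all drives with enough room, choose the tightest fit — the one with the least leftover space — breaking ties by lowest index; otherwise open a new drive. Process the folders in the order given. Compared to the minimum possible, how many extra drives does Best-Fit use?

Best-Fit: [21,4,7] [17] [21,4,5] [22] [23,9] [24] → 6 drives.
6 folders exceed 16 GB (half the capacity), and no two of those can share a drive, so at least 6 drives are needed.
So 6 is already optimal.

0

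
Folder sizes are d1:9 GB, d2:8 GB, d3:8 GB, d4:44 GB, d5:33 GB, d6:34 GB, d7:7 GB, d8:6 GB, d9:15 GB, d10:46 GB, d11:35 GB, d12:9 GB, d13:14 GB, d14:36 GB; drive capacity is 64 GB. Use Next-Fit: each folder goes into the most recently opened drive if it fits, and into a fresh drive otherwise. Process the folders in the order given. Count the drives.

drive 1: place d1 (9 GB), 55 GB left
drive 1: place d2 (8 GB), 47 GB left
drive 1: place d3 (8 GB), 39 GB left
drive 2: place d4 (44 GB), 20 GB left
drive 3: place d5 (33 GB), 31 GB left
drive 4: place d6 (34 GB), 30 GB left
drive 4: place d7 (7 GB), 23 GB left
drive 4: place d8 (6 GB), 17 GB left
drive 4: place d9 (15 GB), 2 GB left
drive 5: place d10 (46 GB), 18 GB left
drive 6: place d11 (35 GB), 29 GB left
drive 6: place d12 (9 GB), 20 GB left
drive 6: place d13 (14 GB), 6 GB left
drive 7: place d14 (36 GB), 28 GB left
Final drives: [9,8,8] [44] [33] [34,7,6,15] [46] [35,9,14] [36].

7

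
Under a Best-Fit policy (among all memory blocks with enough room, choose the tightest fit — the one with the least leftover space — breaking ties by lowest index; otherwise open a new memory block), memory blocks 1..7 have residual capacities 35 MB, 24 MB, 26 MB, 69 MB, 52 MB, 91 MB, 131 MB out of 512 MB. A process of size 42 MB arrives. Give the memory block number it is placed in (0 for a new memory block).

5

Memory blocks with room: memory block 4 (69 MB), memory block 5 (52 MB), memory block 6 (91 MB), memory block 7 (131 MB).
Tightest fit is memory block 5 with 52 MB free.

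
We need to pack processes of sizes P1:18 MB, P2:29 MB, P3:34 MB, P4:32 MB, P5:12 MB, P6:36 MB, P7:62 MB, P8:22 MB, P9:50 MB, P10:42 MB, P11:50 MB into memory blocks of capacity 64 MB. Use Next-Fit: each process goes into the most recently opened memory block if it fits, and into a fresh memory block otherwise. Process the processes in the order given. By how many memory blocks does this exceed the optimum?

2

Next-Fit: [18,29] [34] [32,12] [36] [62] [22] [50] [42] [50] → 9 memory blocks.
Total size 387 MB; any packing needs at least ⌈387/64⌉ = 7 memory blocks.
An optimal packing achieves that bound: [62] [50,12] [50] [42,22] [36,18] [34,29] [32] → 7 memory blocks.
Excess: 9 − 7 = 2.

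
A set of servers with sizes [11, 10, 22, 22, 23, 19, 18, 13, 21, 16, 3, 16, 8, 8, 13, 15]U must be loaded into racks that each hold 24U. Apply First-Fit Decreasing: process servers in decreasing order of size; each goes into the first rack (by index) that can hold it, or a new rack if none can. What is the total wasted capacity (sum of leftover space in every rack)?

Sorted descending: 23, 22, 22, 21, 19, 18, 16, 16, 15, 13, 13, 11, 10, 8, 8, 3.
rack 1: place 23U, 1U left
rack 2: place 22U, 2U left
rack 3: place 22U, 2U left
rack 4: place 21U, 3U left
rack 5: place 19U, 5U left
rack 6: place 18U, 6U left
rack 7: place 16U, 8U left
rack 8: place 16U, 8U left
rack 9: place 15U, 9U left
rack 10: place 13U, 11U left
rack 11: place 13U, 11U left
rack 10: place 11U, 0U left
rack 11: place 10U, 1U left
rack 7: place 8U, 0U left
rack 8: place 8U, 0U left
rack 4: place 3U, 0U left
11 racks × 24U = 264U; used 238U; unused 26U.

26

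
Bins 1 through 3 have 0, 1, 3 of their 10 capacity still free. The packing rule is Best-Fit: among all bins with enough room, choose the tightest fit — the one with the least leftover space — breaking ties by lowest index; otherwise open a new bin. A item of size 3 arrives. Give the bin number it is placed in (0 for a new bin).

3

Bins with room: bin 3 (3).
Tightest fit is bin 3 with 3 free.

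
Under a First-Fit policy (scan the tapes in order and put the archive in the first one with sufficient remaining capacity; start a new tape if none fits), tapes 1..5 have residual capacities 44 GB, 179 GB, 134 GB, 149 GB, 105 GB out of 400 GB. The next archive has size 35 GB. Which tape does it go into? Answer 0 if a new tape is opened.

1

Tapes with room: tape 1 (44 GB), tape 2 (179 GB), tape 3 (134 GB), tape 4 (149 GB), tape 5 (105 GB).
The first with room is tape 1.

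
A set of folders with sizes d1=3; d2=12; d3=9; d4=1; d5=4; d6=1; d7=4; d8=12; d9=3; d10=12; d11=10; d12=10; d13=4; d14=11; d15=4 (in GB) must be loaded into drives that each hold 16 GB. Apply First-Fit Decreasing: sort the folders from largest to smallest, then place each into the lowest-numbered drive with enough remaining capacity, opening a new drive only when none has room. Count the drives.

Sorted descending: 12, 12, 12, 11, 10, 10, 9, 4, 4, 4, 4, 3, 3, 1, 1.
drive 1: place 12 GB, 4 GB left
drive 2: place 12 GB, 4 GB left
drive 3: place 12 GB, 4 GB left
drive 4: place 11 GB, 5 GB left
drive 5: place 10 GB, 6 GB left
drive 6: place 10 GB, 6 GB left
drive 7: place 9 GB, 7 GB left
drive 1: place 4 GB, 0 GB left
drive 2: place 4 GB, 0 GB left
drive 3: place 4 GB, 0 GB left
drive 4: place 4 GB, 1 GB left
drive 5: place 3 GB, 3 GB left
drive 5: place 3 GB, 0 GB left
drive 4: place 1 GB, 0 GB left
drive 6: place 1 GB, 5 GB left
Final drives: [12,4] [12,4] [12,4] [11,4,1] [10,3,3] [10,1] [9].

7 drives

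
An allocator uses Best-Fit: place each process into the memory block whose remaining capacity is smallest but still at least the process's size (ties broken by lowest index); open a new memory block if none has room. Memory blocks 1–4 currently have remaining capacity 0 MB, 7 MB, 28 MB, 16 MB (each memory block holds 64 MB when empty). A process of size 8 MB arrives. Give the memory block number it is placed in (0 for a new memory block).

4

Memory blocks with room: memory block 3 (28 MB), memory block 4 (16 MB).
Tightest fit is memory block 4 with 16 MB free.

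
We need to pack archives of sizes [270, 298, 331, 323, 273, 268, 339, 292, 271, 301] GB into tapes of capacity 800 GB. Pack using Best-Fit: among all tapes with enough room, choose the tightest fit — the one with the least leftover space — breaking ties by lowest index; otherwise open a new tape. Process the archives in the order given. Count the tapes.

5

Put 270 GB in tape 1; 530 GB remain.
Put 298 GB in tape 1; 232 GB remain.
Put 331 GB in tape 2; 469 GB remain.
Put 323 GB in tape 2; 146 GB remain.
Put 273 GB in tape 3; 527 GB remain.
Put 268 GB in tape 3; 259 GB remain.
Put 339 GB in tape 4; 461 GB remain.
Put 292 GB in tape 4; 169 GB remain.
Put 271 GB in tape 5; 529 GB remain.
Put 301 GB in tape 5; 228 GB remain.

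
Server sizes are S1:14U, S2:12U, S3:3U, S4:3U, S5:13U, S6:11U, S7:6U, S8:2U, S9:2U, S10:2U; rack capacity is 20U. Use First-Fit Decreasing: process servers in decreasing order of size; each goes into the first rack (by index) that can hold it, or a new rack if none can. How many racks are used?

Sorted descending: 14, 13, 12, 11, 6, 3, 3, 2, 2, 2.
Put 14U in rack 1; 6U remain.
Put 13U in rack 2; 7U remain.
Put 12U in rack 3; 8U remain.
Put 11U in rack 4; 9U remain.
Put 6U in rack 1; 0U remain.
Put 3U in rack 2; 4U remain.
Put 3U in rack 2; 1U remain.
Put 2U in rack 3; 6U remain.
Put 2U in rack 3; 4U remain.
Put 2U in rack 3; 2U remain.
Final racks: [14,6] [13,3,3] [12,2,2,2] [11].

4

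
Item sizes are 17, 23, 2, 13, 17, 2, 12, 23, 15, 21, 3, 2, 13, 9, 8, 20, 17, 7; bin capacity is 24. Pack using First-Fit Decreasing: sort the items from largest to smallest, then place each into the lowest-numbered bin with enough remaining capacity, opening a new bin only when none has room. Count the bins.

11 bins

Sorted descending: 23, 23, 21, 20, 17, 17, 17, 15, 13, 13, 12, 9, 8, 7, 3, 2, 2, 2.
bin 1: place 23, 1 left
bin 2: place 23, 1 left
bin 3: place 21, 3 left
bin 4: place 20, 4 left
bin 5: place 17, 7 left
bin 6: place 17, 7 left
bin 7: place 17, 7 left
bin 8: place 15, 9 left
bin 9: place 13, 11 left
bin 10: place 13, 11 left
bin 11: place 12, 12 left
bin 8: place 9, 0 left
bin 9: place 8, 3 left
bin 5: place 7, 0 left
bin 3: place 3, 0 left
bin 4: place 2, 2 left
bin 4: place 2, 0 left
bin 6: place 2, 5 left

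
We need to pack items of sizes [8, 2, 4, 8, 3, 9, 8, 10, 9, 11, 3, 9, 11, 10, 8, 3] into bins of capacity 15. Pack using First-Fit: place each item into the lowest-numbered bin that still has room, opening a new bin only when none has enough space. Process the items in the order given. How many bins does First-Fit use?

Put 8 in bin 1; 7 remain.
Put 2 in bin 1; 5 remain.
Put 4 in bin 1; 1 remain.
Put 8 in bin 2; 7 remain.
Put 3 in bin 2; 4 remain.
Put 9 in bin 3; 6 remain.
Put 8 in bin 4; 7 remain.
Put 10 in bin 5; 5 remain.
Put 9 in bin 6; 6 remain.
Put 11 in bin 7; 4 remain.
Put 3 in bin 2; 1 remain.
Put 9 in bin 8; 6 remain.
Put 11 in bin 9; 4 remain.
Put 10 in bin 10; 5 remain.
Put 8 in bin 11; 7 remain.
Put 3 in bin 3; 3 remain.
Final bins: [8,2,4] [8,3,3] [9,3] [8] [10] [9] [11] [9] [11] [10] [8].

11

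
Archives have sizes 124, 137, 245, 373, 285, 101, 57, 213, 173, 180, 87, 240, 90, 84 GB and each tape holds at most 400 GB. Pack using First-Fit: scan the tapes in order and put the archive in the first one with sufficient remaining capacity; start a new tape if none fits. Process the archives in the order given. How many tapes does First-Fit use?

7

124 GB → tape 1 (remaining 276 GB)
137 GB → tape 1 (remaining 139 GB)
245 GB → tape 2 (remaining 155 GB)
373 GB → tape 3 (remaining 27 GB)
285 GB → tape 4 (remaining 115 GB)
101 GB → tape 1 (remaining 38 GB)
57 GB → tape 2 (remaining 98 GB)
213 GB → tape 5 (remaining 187 GB)
173 GB → tape 5 (remaining 14 GB)
180 GB → tape 6 (remaining 220 GB)
87 GB → tape 2 (remaining 11 GB)
240 GB → tape 7 (remaining 160 GB)
90 GB → tape 4 (remaining 25 GB)
84 GB → tape 6 (remaining 136 GB)
Final tapes: [124,137,101] [245,57,87] [373] [285,90] [213,173] [180,84] [240].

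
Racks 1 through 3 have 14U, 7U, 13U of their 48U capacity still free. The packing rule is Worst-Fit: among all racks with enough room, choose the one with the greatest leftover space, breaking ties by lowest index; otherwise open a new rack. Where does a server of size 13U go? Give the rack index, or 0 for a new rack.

Racks with room: rack 1 (14U), rack 3 (13U).
Most room is rack 1 with 14U free.

1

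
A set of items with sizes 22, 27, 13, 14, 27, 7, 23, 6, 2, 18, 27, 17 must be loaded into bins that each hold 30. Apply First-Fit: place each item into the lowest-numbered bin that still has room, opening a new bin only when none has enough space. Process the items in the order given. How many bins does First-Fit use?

8 bins

22 → bin 1 (remaining 8)
27 → bin 2 (remaining 3)
13 → bin 3 (remaining 17)
14 → bin 3 (remaining 3)
27 → bin 4 (remaining 3)
7 → bin 1 (remaining 1)
23 → bin 5 (remaining 7)
6 → bin 5 (remaining 1)
2 → bin 2 (remaining 1)
18 → bin 6 (remaining 12)
27 → bin 7 (remaining 3)
17 → bin 8 (remaining 13)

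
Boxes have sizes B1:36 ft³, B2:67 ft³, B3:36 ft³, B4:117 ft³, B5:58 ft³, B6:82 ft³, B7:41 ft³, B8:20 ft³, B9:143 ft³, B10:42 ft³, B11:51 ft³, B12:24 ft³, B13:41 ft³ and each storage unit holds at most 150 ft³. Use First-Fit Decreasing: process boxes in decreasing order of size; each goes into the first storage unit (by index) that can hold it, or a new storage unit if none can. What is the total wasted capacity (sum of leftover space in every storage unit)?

142

Sorted descending: 143, 117, 82, 67, 58, 51, 42, 41, 41, 36, 36, 24, 20.
Put 143 ft³ in storage unit 1; 7 ft³ remain.
Put 117 ft³ in storage unit 2; 33 ft³ remain.
Put 82 ft³ in storage unit 3; 68 ft³ remain.
Put 67 ft³ in storage unit 3; 1 ft³ remain.
Put 58 ft³ in storage unit 4; 92 ft³ remain.
Put 51 ft³ in storage unit 4; 41 ft³ remain.
Put 42 ft³ in storage unit 5; 108 ft³ remain.
Put 41 ft³ in storage unit 4; 0 ft³ remain.
Put 41 ft³ in storage unit 5; 67 ft³ remain.
Put 36 ft³ in storage unit 5; 31 ft³ remain.
Put 36 ft³ in storage unit 6; 114 ft³ remain.
Put 24 ft³ in storage unit 2; 9 ft³ remain.
Put 20 ft³ in storage unit 5; 11 ft³ remain.
6 storage units × 150 ft³ = 900 ft³; used 758 ft³; unused 142 ft³.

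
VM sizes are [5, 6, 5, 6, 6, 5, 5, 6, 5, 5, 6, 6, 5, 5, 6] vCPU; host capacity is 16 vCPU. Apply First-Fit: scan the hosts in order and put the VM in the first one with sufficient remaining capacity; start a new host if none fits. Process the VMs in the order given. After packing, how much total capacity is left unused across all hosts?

14

5 vCPU → host 1 (remaining 11 vCPU)
6 vCPU → host 1 (remaining 5 vCPU)
5 vCPU → host 1 (remaining 0 vCPU)
6 vCPU → host 2 (remaining 10 vCPU)
6 vCPU → host 2 (remaining 4 vCPU)
5 vCPU → host 3 (remaining 11 vCPU)
5 vCPU → host 3 (remaining 6 vCPU)
6 vCPU → host 3 (remaining 0 vCPU)
5 vCPU → host 4 (remaining 11 vCPU)
5 vCPU → host 4 (remaining 6 vCPU)
6 vCPU → host 4 (remaining 0 vCPU)
6 vCPU → host 5 (remaining 10 vCPU)
5 vCPU → host 5 (remaining 5 vCPU)
5 vCPU → host 5 (remaining 0 vCPU)
6 vCPU → host 6 (remaining 10 vCPU)
6 hosts × 16 vCPU = 96 vCPU; used 82 vCPU; unused 14 vCPU.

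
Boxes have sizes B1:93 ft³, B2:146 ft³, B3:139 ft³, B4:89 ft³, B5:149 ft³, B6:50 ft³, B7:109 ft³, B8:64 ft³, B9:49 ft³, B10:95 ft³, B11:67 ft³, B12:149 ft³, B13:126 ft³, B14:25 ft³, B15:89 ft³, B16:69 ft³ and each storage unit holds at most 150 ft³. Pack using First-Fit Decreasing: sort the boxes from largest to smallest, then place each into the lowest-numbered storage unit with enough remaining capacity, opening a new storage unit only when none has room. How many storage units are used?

12

Sorted descending: 149, 149, 146, 139, 126, 109, 95, 93, 89, 89, 69, 67, 64, 50, 49, 25.
149 ft³ → storage unit 1 (remaining 1 ft³)
149 ft³ → storage unit 2 (remaining 1 ft³)
146 ft³ → storage unit 3 (remaining 4 ft³)
139 ft³ → storage unit 4 (remaining 11 ft³)
126 ft³ → storage unit 5 (remaining 24 ft³)
109 ft³ → storage unit 6 (remaining 41 ft³)
95 ft³ → storage unit 7 (remaining 55 ft³)
93 ft³ → storage unit 8 (remaining 57 ft³)
89 ft³ → storage unit 9 (remaining 61 ft³)
89 ft³ → storage unit 10 (remaining 61 ft³)
69 ft³ → storage unit 11 (remaining 81 ft³)
67 ft³ → storage unit 11 (remaining 14 ft³)
64 ft³ → storage unit 12 (remaining 86 ft³)
50 ft³ → storage unit 7 (remaining 5 ft³)
49 ft³ → storage unit 8 (remaining 8 ft³)
25 ft³ → storage unit 6 (remaining 16 ft³)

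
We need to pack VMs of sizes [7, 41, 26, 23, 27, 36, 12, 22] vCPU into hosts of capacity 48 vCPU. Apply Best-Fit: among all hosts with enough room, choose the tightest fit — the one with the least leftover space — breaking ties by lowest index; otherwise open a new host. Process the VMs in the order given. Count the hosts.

Put 7 vCPU in host 1; 41 vCPU remain.
Put 41 vCPU in host 1; 0 vCPU remain.
Put 26 vCPU in host 2; 22 vCPU remain.
Put 23 vCPU in host 3; 25 vCPU remain.
Put 27 vCPU in host 4; 21 vCPU remain.
Put 36 vCPU in host 5; 12 vCPU remain.
Put 12 vCPU in host 5; 0 vCPU remain.
Put 22 vCPU in host 2; 0 vCPU remain.

5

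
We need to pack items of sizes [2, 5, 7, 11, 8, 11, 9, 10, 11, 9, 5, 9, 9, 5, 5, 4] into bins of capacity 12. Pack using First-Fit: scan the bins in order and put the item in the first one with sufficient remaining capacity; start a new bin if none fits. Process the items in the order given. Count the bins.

bin 1: place 2, 10 left
bin 1: place 5, 5 left
bin 2: place 7, 5 left
bin 3: place 11, 1 left
bin 4: place 8, 4 left
bin 5: place 11, 1 left
bin 6: place 9, 3 left
bin 7: place 10, 2 left
bin 8: place 11, 1 left
bin 9: place 9, 3 left
bin 1: place 5, 0 left
bin 10: place 9, 3 left
bin 11: place 9, 3 left
bin 2: place 5, 0 left
bin 12: place 5, 7 left
bin 4: place 4, 0 left
Final bins: [2,5,5] [7,5] [11] [8,4] [11] [9] [10] [11] [9] [9] [9] [5].

12 bins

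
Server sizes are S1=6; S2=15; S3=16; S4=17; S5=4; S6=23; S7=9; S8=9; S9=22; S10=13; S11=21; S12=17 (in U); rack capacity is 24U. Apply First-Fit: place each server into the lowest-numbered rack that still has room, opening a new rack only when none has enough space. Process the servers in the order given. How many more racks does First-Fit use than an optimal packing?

1

First-Fit: [6,15] [16,4] [17] [23] [9,9] [22] [13] [21] [17] → 9 racks.
Total size 172U; any packing needs at least ⌈172/24⌉ = 8 racks.
An optimal packing achieves that bound: [23] [22] [21] [17,6] [17,4] [16] [15,9] [13,9] → 8 racks.
Excess: 9 − 8 = 1.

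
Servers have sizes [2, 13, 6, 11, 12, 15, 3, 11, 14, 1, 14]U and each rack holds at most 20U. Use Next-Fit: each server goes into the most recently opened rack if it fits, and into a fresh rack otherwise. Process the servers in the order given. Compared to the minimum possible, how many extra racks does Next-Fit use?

0

Next-Fit: [2,13] [6,11] [12] [15,3] [11] [14,1] [14] → 7 racks.
7 servers exceed 10U (half the capacity), and no two of those can share a rack, so at least 7 racks are needed.
So 7 is already optimal.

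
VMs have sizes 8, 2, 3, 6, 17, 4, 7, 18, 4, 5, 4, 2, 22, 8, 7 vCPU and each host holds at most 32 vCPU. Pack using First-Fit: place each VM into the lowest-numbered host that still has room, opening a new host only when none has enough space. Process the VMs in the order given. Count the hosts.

4

Put 8 vCPU in host 1; 24 vCPU remain.
Put 2 vCPU in host 1; 22 vCPU remain.
Put 3 vCPU in host 1; 19 vCPU remain.
Put 6 vCPU in host 1; 13 vCPU remain.
Put 17 vCPU in host 2; 15 vCPU remain.
Put 4 vCPU in host 1; 9 vCPU remain.
Put 7 vCPU in host 1; 2 vCPU remain.
Put 18 vCPU in host 3; 14 vCPU remain.
Put 4 vCPU in host 2; 11 vCPU remain.
Put 5 vCPU in host 2; 6 vCPU remain.
Put 4 vCPU in host 2; 2 vCPU remain.
Put 2 vCPU in host 1; 0 vCPU remain.
Put 22 vCPU in host 4; 10 vCPU remain.
Put 8 vCPU in host 3; 6 vCPU remain.
Put 7 vCPU in host 4; 3 vCPU remain.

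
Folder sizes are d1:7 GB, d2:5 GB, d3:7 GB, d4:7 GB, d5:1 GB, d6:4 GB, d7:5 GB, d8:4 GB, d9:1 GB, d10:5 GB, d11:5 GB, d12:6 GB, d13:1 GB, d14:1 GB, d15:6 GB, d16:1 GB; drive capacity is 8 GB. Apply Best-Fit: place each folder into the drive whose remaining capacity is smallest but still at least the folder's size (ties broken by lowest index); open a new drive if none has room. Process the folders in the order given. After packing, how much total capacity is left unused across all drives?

14

drive 1: place d1 (7 GB), 1 GB left
drive 2: place d2 (5 GB), 3 GB left
drive 3: place d3 (7 GB), 1 GB left
drive 4: place d4 (7 GB), 1 GB left
drive 1: place d5 (1 GB), 0 GB left
drive 5: place d6 (4 GB), 4 GB left
drive 6: place d7 (5 GB), 3 GB left
drive 5: place d8 (4 GB), 0 GB left
drive 3: place d9 (1 GB), 0 GB left
drive 7: place d10 (5 GB), 3 GB left
drive 8: place d11 (5 GB), 3 GB left
drive 9: place d12 (6 GB), 2 GB left
drive 4: place d13 (1 GB), 0 GB left
drive 9: place d14 (1 GB), 1 GB left
drive 10: place d15 (6 GB), 2 GB left
drive 9: place d16 (1 GB), 0 GB left
10 drives × 8 GB = 80 GB; used 66 GB; unused 14 GB.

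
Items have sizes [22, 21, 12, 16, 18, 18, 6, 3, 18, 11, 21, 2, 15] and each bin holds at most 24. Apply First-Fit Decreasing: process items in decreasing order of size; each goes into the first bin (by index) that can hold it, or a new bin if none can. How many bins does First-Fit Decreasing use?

9

Sorted descending: 22, 21, 21, 18, 18, 18, 16, 15, 12, 11, 6, 3, 2.
22 → bin 1 (remaining 2)
21 → bin 2 (remaining 3)
21 → bin 3 (remaining 3)
18 → bin 4 (remaining 6)
18 → bin 5 (remaining 6)
18 → bin 6 (remaining 6)
16 → bin 7 (remaining 8)
15 → bin 8 (remaining 9)
12 → bin 9 (remaining 12)
11 → bin 9 (remaining 1)
6 → bin 4 (remaining 0)
3 → bin 2 (remaining 0)
2 → bin 1 (remaining 0)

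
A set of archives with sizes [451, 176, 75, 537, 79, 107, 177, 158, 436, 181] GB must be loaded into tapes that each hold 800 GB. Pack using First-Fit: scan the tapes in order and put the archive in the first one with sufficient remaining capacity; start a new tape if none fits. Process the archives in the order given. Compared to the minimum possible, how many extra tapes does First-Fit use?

1

First-Fit: [451,176,75,79] [537,107] [177,158,436] [181] → 4 tapes.
Total size 2377 GB; any packing needs at least ⌈2377/800⌉ = 3 tapes.
An optimal packing achieves that bound: [537,181,79] [451,177,158] [436,176,107,75] → 3 tapes.
Excess: 4 − 3 = 1.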